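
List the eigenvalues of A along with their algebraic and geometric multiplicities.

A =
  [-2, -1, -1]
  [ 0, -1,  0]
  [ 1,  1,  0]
λ = -1: alg = 3, geom = 2

Step 1 — factor the characteristic polynomial to read off the algebraic multiplicities:
  χ_A(x) = (x + 1)^3

Step 2 — compute geometric multiplicities via the rank-nullity identity g(λ) = n − rank(A − λI):
  rank(A − (-1)·I) = 1, so dim ker(A − (-1)·I) = n − 1 = 2

Summary:
  λ = -1: algebraic multiplicity = 3, geometric multiplicity = 2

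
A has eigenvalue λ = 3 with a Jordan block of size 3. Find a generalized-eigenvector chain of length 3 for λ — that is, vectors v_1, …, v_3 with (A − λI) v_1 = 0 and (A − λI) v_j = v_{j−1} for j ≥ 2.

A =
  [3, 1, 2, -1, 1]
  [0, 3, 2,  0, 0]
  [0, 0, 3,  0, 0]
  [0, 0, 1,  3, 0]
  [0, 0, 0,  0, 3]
A Jordan chain for λ = 3 of length 3:
v_1 = (1, 0, 0, 0, 0)ᵀ
v_2 = (2, 2, 0, 1, 0)ᵀ
v_3 = (0, 0, 1, 0, 0)ᵀ

Let N = A − (3)·I. We want v_3 with N^3 v_3 = 0 but N^2 v_3 ≠ 0; then v_{j-1} := N · v_j for j = 3, …, 2.

Pick v_3 = (0, 0, 1, 0, 0)ᵀ.
Then v_2 = N · v_3 = (2, 2, 0, 1, 0)ᵀ.
Then v_1 = N · v_2 = (1, 0, 0, 0, 0)ᵀ.

Sanity check: (A − (3)·I) v_1 = (0, 0, 0, 0, 0)ᵀ = 0. ✓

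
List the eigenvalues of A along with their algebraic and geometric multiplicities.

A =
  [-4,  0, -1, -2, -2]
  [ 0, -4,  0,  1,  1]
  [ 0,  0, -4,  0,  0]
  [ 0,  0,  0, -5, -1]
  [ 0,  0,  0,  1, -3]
λ = -4: alg = 5, geom = 3

Step 1 — factor the characteristic polynomial to read off the algebraic multiplicities:
  χ_A(x) = (x + 4)^5

Step 2 — compute geometric multiplicities via the rank-nullity identity g(λ) = n − rank(A − λI):
  rank(A − (-4)·I) = 2, so dim ker(A − (-4)·I) = n − 2 = 3

Summary:
  λ = -4: algebraic multiplicity = 5, geometric multiplicity = 3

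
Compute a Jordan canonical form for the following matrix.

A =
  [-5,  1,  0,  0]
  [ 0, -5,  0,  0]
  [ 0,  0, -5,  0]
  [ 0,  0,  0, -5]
J_2(-5) ⊕ J_1(-5) ⊕ J_1(-5)

The characteristic polynomial is
  det(x·I − A) = x^4 + 20*x^3 + 150*x^2 + 500*x + 625 = (x + 5)^4

Eigenvalues and multiplicities (the geometric multiplicity of λ is n − rank(A − λI), which equals the number of Jordan blocks for λ):
  λ = -5: algebraic multiplicity = 4, geometric multiplicity = 3

Determining the block sizes for each eigenvalue:
  λ = -5: 3 blocks summing to 4 forces exactly one block of size 2 and the rest size 1 → block sizes [2, 1, 1]

Assembling the blocks gives a Jordan form
J =
  [-5,  1,  0,  0]
  [ 0, -5,  0,  0]
  [ 0,  0, -5,  0]
  [ 0,  0,  0, -5]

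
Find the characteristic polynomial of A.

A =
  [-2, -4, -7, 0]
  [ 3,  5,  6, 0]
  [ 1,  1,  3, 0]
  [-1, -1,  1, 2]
x^4 - 8*x^3 + 24*x^2 - 32*x + 16

Expanding det(x·I − A) (e.g. by cofactor expansion or by noting that A is similar to its Jordan form J, which has the same characteristic polynomial as A) gives
  χ_A(x) = x^4 - 8*x^3 + 24*x^2 - 32*x + 16
which factors as (x - 2)^4. The eigenvalues (with algebraic multiplicities) are λ = 2 with multiplicity 4.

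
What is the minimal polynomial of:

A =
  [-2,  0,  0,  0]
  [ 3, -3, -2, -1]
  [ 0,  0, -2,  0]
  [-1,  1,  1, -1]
x^3 + 6*x^2 + 12*x + 8

The characteristic polynomial is χ_A(x) = (x + 2)^4, so the eigenvalues are known. The minimal polynomial is
  m_A(x) = Π_λ (x − λ)^{k_λ}
where k_λ is the size of the *largest* Jordan block for λ (equivalently, the smallest k with (A − λI)^k v = 0 for every generalised eigenvector v of λ).

  λ = -2: largest Jordan block has size 3, contributing (x + 2)^3

So m_A(x) = (x + 2)^3 = x^3 + 6*x^2 + 12*x + 8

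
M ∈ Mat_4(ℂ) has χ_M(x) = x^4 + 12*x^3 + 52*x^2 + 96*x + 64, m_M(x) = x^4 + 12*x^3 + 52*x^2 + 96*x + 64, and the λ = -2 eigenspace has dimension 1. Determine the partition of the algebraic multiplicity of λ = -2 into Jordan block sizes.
Block sizes for λ = -2: [2]

Step 1 — from the characteristic polynomial, algebraic multiplicity of λ = -2 is 2. From dim ker(M − (-2)·I) = 1, there are exactly 1 Jordan blocks for λ = -2.
Step 2 — from the minimal polynomial, the factor (x + 2)^2 tells us the largest block for λ = -2 has size 2.
Step 3 — with total size 2, 1 blocks, and largest block 2, the block sizes (in nonincreasing order) are [2].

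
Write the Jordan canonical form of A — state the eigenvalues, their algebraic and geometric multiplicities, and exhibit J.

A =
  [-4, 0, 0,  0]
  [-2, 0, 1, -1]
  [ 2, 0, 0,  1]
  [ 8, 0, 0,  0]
J_1(-4) ⊕ J_3(0)

The characteristic polynomial is
  det(x·I − A) = x^4 + 4*x^3 = x^3*(x + 4)

Eigenvalues and multiplicities (the geometric multiplicity of λ is n − rank(A − λI), which equals the number of Jordan blocks for λ):
  λ = -4: algebraic multiplicity = 1, geometric multiplicity = 1
  λ = 0: algebraic multiplicity = 3, geometric multiplicity = 1

Determining the block sizes for each eigenvalue:
  λ = -4: one block (gm = 1), so the single block has size am = 1 → block sizes [1]
  λ = 0: one block (gm = 1), so the single block has size am = 3 → block sizes [3]

Assembling the blocks gives a Jordan form
J =
  [-4, 0, 0, 0]
  [ 0, 0, 1, 0]
  [ 0, 0, 0, 1]
  [ 0, 0, 0, 0]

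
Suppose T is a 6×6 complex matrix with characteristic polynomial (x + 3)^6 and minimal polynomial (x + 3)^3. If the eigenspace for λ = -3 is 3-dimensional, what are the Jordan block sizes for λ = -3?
Block sizes for λ = -3: [3, 2, 1]

Step 1 — from the characteristic polynomial, algebraic multiplicity of λ = -3 is 6. From dim ker(T − (-3)·I) = 3, there are exactly 3 Jordan blocks for λ = -3.
Step 2 — from the minimal polynomial, the factor (x + 3)^3 tells us the largest block for λ = -3 has size 3.
Step 3 — with total size 6, 3 blocks, and largest block 3, the block sizes (in nonincreasing order) are [3, 2, 1].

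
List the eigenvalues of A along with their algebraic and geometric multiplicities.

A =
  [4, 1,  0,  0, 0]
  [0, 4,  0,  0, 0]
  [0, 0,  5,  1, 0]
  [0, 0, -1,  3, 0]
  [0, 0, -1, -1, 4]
λ = 4: alg = 5, geom = 3

Step 1 — factor the characteristic polynomial to read off the algebraic multiplicities:
  χ_A(x) = (x - 4)^5

Step 2 — compute geometric multiplicities via the rank-nullity identity g(λ) = n − rank(A − λI):
  rank(A − (4)·I) = 2, so dim ker(A − (4)·I) = n − 2 = 3

Summary:
  λ = 4: algebraic multiplicity = 5, geometric multiplicity = 3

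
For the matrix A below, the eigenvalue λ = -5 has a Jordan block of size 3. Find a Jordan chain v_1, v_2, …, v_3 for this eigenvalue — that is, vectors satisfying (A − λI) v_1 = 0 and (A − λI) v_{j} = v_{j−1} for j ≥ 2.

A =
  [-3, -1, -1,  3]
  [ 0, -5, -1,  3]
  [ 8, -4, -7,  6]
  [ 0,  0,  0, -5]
A Jordan chain for λ = -5 of length 3:
v_1 = (-4, -8, 0, 0)ᵀ
v_2 = (2, 0, 8, 0)ᵀ
v_3 = (1, 0, 0, 0)ᵀ

Let N = A − (-5)·I. We want v_3 with N^3 v_3 = 0 but N^2 v_3 ≠ 0; then v_{j-1} := N · v_j for j = 3, …, 2.

Pick v_3 = (1, 0, 0, 0)ᵀ.
Then v_2 = N · v_3 = (2, 0, 8, 0)ᵀ.
Then v_1 = N · v_2 = (-4, -8, 0, 0)ᵀ.

Sanity check: (A − (-5)·I) v_1 = (0, 0, 0, 0)ᵀ = 0. ✓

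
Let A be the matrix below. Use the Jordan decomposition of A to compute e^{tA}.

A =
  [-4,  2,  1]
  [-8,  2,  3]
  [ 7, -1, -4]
e^{tA} =
  [-5*t^2*exp(-2*t)/2 - 2*t*exp(-2*t) + exp(-2*t), 3*t^2*exp(-2*t)/2 + 2*t*exp(-2*t), t^2*exp(-2*t) + t*exp(-2*t)]
  [5*t^2*exp(-2*t)/2 - 8*t*exp(-2*t), -3*t^2*exp(-2*t)/2 + 4*t*exp(-2*t) + exp(-2*t), -t^2*exp(-2*t) + 3*t*exp(-2*t)]
  [-10*t^2*exp(-2*t) + 7*t*exp(-2*t), 6*t^2*exp(-2*t) - t*exp(-2*t), 4*t^2*exp(-2*t) - 2*t*exp(-2*t) + exp(-2*t)]

Strategy: write A = P · J · P⁻¹ where J is a Jordan canonical form, so e^{tA} = P · e^{tJ} · P⁻¹, and e^{tJ} can be computed block-by-block.

A has Jordan form
J =
  [-2,  1,  0]
  [ 0, -2,  1]
  [ 0,  0, -2]
(up to reordering of blocks).

Per-block formulas:
  For a 3×3 Jordan block J_3(-2): exp(t · J_3(-2)) = e^(-2t)·(I + t·N + (t^2/2)·N^2), where N is the 3×3 nilpotent shift.

After assembling e^{tJ} and conjugating by P, we get:

e^{tA} =
  [-5*t^2*exp(-2*t)/2 - 2*t*exp(-2*t) + exp(-2*t), 3*t^2*exp(-2*t)/2 + 2*t*exp(-2*t), t^2*exp(-2*t) + t*exp(-2*t)]
  [5*t^2*exp(-2*t)/2 - 8*t*exp(-2*t), -3*t^2*exp(-2*t)/2 + 4*t*exp(-2*t) + exp(-2*t), -t^2*exp(-2*t) + 3*t*exp(-2*t)]
  [-10*t^2*exp(-2*t) + 7*t*exp(-2*t), 6*t^2*exp(-2*t) - t*exp(-2*t), 4*t^2*exp(-2*t) - 2*t*exp(-2*t) + exp(-2*t)]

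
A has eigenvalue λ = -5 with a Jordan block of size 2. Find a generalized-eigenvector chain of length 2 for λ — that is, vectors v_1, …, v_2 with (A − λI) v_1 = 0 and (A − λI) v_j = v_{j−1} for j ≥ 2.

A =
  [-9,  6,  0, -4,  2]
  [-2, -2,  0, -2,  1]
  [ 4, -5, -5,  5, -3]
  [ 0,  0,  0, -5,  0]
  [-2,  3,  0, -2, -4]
A Jordan chain for λ = -5 of length 2:
v_1 = (-4, -2, 4, 0, -2)ᵀ
v_2 = (1, 0, 0, 0, 0)ᵀ

Let N = A − (-5)·I. We want v_2 with N^2 v_2 = 0 but N^1 v_2 ≠ 0; then v_{j-1} := N · v_j for j = 2, …, 2.

Pick v_2 = (1, 0, 0, 0, 0)ᵀ.
Then v_1 = N · v_2 = (-4, -2, 4, 0, -2)ᵀ.

Sanity check: (A − (-5)·I) v_1 = (0, 0, 0, 0, 0)ᵀ = 0. ✓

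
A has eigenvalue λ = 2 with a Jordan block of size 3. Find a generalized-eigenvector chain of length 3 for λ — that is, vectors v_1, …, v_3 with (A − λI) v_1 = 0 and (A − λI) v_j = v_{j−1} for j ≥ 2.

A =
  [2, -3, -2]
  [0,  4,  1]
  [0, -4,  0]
A Jordan chain for λ = 2 of length 3:
v_1 = (2, 0, 0)ᵀ
v_2 = (-3, 2, -4)ᵀ
v_3 = (0, 1, 0)ᵀ

Let N = A − (2)·I. We want v_3 with N^3 v_3 = 0 but N^2 v_3 ≠ 0; then v_{j-1} := N · v_j for j = 3, …, 2.

Pick v_3 = (0, 1, 0)ᵀ.
Then v_2 = N · v_3 = (-3, 2, -4)ᵀ.
Then v_1 = N · v_2 = (2, 0, 0)ᵀ.

Sanity check: (A − (2)·I) v_1 = (0, 0, 0)ᵀ = 0. ✓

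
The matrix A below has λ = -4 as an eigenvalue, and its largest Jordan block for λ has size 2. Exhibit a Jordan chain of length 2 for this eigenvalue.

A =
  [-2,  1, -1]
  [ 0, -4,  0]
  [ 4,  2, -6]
A Jordan chain for λ = -4 of length 2:
v_1 = (2, 0, 4)ᵀ
v_2 = (1, 0, 0)ᵀ

Let N = A − (-4)·I. We want v_2 with N^2 v_2 = 0 but N^1 v_2 ≠ 0; then v_{j-1} := N · v_j for j = 2, …, 2.

Pick v_2 = (1, 0, 0)ᵀ.
Then v_1 = N · v_2 = (2, 0, 4)ᵀ.

Sanity check: (A − (-4)·I) v_1 = (0, 0, 0)ᵀ = 0. ✓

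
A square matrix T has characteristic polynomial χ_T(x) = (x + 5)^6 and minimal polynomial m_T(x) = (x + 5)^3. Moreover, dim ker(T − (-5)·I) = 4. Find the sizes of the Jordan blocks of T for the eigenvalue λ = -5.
Block sizes for λ = -5: [3, 1, 1, 1]

Step 1 — from the characteristic polynomial, algebraic multiplicity of λ = -5 is 6. From dim ker(T − (-5)·I) = 4, there are exactly 4 Jordan blocks for λ = -5.
Step 2 — from the minimal polynomial, the factor (x + 5)^3 tells us the largest block for λ = -5 has size 3.
Step 3 — with total size 6, 4 blocks, and largest block 3, the block sizes (in nonincreasing order) are [3, 1, 1, 1].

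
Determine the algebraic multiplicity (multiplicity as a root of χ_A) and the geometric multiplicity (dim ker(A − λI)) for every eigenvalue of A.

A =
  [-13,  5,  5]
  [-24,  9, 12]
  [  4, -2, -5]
λ = -3: alg = 3, geom = 2

Step 1 — factor the characteristic polynomial to read off the algebraic multiplicities:
  χ_A(x) = (x + 3)^3

Step 2 — compute geometric multiplicities via the rank-nullity identity g(λ) = n − rank(A − λI):
  rank(A − (-3)·I) = 1, so dim ker(A − (-3)·I) = n − 1 = 2

Summary:
  λ = -3: algebraic multiplicity = 3, geometric multiplicity = 2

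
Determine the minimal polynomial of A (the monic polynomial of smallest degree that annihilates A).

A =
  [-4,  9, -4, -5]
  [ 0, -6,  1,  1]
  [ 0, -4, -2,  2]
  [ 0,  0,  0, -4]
x^3 + 12*x^2 + 48*x + 64

The characteristic polynomial is χ_A(x) = (x + 4)^4, so the eigenvalues are known. The minimal polynomial is
  m_A(x) = Π_λ (x − λ)^{k_λ}
where k_λ is the size of the *largest* Jordan block for λ (equivalently, the smallest k with (A − λI)^k v = 0 for every generalised eigenvector v of λ).

  λ = -4: largest Jordan block has size 3, contributing (x + 4)^3

So m_A(x) = (x + 4)^3 = x^3 + 12*x^2 + 48*x + 64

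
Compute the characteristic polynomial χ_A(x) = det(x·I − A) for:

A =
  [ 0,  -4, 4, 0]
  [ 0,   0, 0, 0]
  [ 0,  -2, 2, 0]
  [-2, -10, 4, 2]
x^4 - 4*x^3 + 4*x^2

Expanding det(x·I − A) (e.g. by cofactor expansion or by noting that A is similar to its Jordan form J, which has the same characteristic polynomial as A) gives
  χ_A(x) = x^4 - 4*x^3 + 4*x^2
which factors as x^2*(x - 2)^2. The eigenvalues (with algebraic multiplicities) are λ = 0 with multiplicity 2, λ = 2 with multiplicity 2.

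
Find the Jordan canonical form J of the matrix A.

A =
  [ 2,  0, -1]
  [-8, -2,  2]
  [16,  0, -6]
J_2(-2) ⊕ J_1(-2)

The characteristic polynomial is
  det(x·I − A) = x^3 + 6*x^2 + 12*x + 8 = (x + 2)^3

Eigenvalues and multiplicities (the geometric multiplicity of λ is n − rank(A − λI), which equals the number of Jordan blocks for λ):
  λ = -2: algebraic multiplicity = 3, geometric multiplicity = 2

Determining the block sizes for each eigenvalue:
  λ = -2: 2 blocks summing to 3 forces exactly one block of size 2 and the rest size 1 → block sizes [2, 1]

Assembling the blocks gives a Jordan form
J =
  [-2,  1,  0]
  [ 0, -2,  0]
  [ 0,  0, -2]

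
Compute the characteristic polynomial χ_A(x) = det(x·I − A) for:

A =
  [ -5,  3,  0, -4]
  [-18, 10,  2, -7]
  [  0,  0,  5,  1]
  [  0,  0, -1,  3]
x^4 - 13*x^3 + 60*x^2 - 112*x + 64

Expanding det(x·I − A) (e.g. by cofactor expansion or by noting that A is similar to its Jordan form J, which has the same characteristic polynomial as A) gives
  χ_A(x) = x^4 - 13*x^3 + 60*x^2 - 112*x + 64
which factors as (x - 4)^3*(x - 1). The eigenvalues (with algebraic multiplicities) are λ = 1 with multiplicity 1, λ = 4 with multiplicity 3.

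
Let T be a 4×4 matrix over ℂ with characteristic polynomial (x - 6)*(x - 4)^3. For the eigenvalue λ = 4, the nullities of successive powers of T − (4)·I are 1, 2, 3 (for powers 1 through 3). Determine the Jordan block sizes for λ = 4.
Block sizes for λ = 4: [3]

From the dimensions of kernels of powers, the number of Jordan blocks of size at least j is d_j − d_{j−1} where d_j = dim ker(N^j) (with d_0 = 0). Computing the differences gives [1, 1, 1].
The number of blocks of size exactly k is (#blocks of size ≥ k) − (#blocks of size ≥ k + 1), so the partition is: 1 block(s) of size 3.
In nonincreasing order the block sizes are [3].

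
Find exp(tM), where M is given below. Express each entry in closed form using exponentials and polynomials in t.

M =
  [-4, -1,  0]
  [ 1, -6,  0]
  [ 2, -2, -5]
e^{tM} =
  [t*exp(-5*t) + exp(-5*t), -t*exp(-5*t), 0]
  [t*exp(-5*t), -t*exp(-5*t) + exp(-5*t), 0]
  [2*t*exp(-5*t), -2*t*exp(-5*t), exp(-5*t)]

Strategy: write M = P · J · P⁻¹ where J is a Jordan canonical form, so e^{tM} = P · e^{tJ} · P⁻¹, and e^{tJ} can be computed block-by-block.

M has Jordan form
J =
  [-5,  1,  0]
  [ 0, -5,  0]
  [ 0,  0, -5]
(up to reordering of blocks).

Per-block formulas:
  For a 2×2 Jordan block J_2(-5): exp(t · J_2(-5)) = e^(-5t)·(I + t·N), where N is the 2×2 nilpotent shift.
  For a 1×1 block at λ = -5: exp(t · [-5]) = [e^(-5t)].

After assembling e^{tJ} and conjugating by P, we get:

e^{tM} =
  [t*exp(-5*t) + exp(-5*t), -t*exp(-5*t), 0]
  [t*exp(-5*t), -t*exp(-5*t) + exp(-5*t), 0]
  [2*t*exp(-5*t), -2*t*exp(-5*t), exp(-5*t)]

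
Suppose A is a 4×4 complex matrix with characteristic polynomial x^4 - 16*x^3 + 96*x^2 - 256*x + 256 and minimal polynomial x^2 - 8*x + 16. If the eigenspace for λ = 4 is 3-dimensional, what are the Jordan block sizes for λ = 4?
Block sizes for λ = 4: [2, 1, 1]

Step 1 — from the characteristic polynomial, algebraic multiplicity of λ = 4 is 4. From dim ker(A − (4)·I) = 3, there are exactly 3 Jordan blocks for λ = 4.
Step 2 — from the minimal polynomial, the factor (x − 4)^2 tells us the largest block for λ = 4 has size 2.
Step 3 — with total size 4, 3 blocks, and largest block 2, the block sizes (in nonincreasing order) are [2, 1, 1].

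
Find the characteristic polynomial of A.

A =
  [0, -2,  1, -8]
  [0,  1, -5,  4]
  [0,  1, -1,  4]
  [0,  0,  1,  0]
x^4

Expanding det(x·I − A) (e.g. by cofactor expansion or by noting that A is similar to its Jordan form J, which has the same characteristic polynomial as A) gives
  χ_A(x) = x^4
which factors as x^4. The eigenvalues (with algebraic multiplicities) are λ = 0 with multiplicity 4.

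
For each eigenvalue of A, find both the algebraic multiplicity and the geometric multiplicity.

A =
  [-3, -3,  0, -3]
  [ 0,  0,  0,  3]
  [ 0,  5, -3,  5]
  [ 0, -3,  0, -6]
λ = -3: alg = 4, geom = 3

Step 1 — factor the characteristic polynomial to read off the algebraic multiplicities:
  χ_A(x) = (x + 3)^4

Step 2 — compute geometric multiplicities via the rank-nullity identity g(λ) = n − rank(A − λI):
  rank(A − (-3)·I) = 1, so dim ker(A − (-3)·I) = n − 1 = 3

Summary:
  λ = -3: algebraic multiplicity = 4, geometric multiplicity = 3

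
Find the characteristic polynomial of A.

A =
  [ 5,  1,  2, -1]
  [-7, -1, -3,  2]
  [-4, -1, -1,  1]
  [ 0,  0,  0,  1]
x^4 - 4*x^3 + 6*x^2 - 4*x + 1

Expanding det(x·I − A) (e.g. by cofactor expansion or by noting that A is similar to its Jordan form J, which has the same characteristic polynomial as A) gives
  χ_A(x) = x^4 - 4*x^3 + 6*x^2 - 4*x + 1
which factors as (x - 1)^4. The eigenvalues (with algebraic multiplicities) are λ = 1 with multiplicity 4.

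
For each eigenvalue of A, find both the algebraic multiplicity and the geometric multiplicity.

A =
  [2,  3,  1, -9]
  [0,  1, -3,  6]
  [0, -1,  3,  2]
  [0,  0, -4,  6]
λ = 2: alg = 2, geom = 1; λ = 4: alg = 2, geom = 1

Step 1 — factor the characteristic polynomial to read off the algebraic multiplicities:
  χ_A(x) = (x - 4)^2*(x - 2)^2

Step 2 — compute geometric multiplicities via the rank-nullity identity g(λ) = n − rank(A − λI):
  rank(A − (2)·I) = 3, so dim ker(A − (2)·I) = n − 3 = 1
  rank(A − (4)·I) = 3, so dim ker(A − (4)·I) = n − 3 = 1

Summary:
  λ = 2: algebraic multiplicity = 2, geometric multiplicity = 1
  λ = 4: algebraic multiplicity = 2, geometric multiplicity = 1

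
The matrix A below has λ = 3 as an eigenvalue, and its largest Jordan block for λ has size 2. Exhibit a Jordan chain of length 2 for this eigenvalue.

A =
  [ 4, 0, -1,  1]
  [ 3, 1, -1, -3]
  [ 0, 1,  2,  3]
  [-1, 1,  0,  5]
A Jordan chain for λ = 3 of length 2:
v_1 = (1, 3, 0, -1)ᵀ
v_2 = (1, 0, 0, 0)ᵀ

Let N = A − (3)·I. We want v_2 with N^2 v_2 = 0 but N^1 v_2 ≠ 0; then v_{j-1} := N · v_j for j = 2, …, 2.

Pick v_2 = (1, 0, 0, 0)ᵀ.
Then v_1 = N · v_2 = (1, 3, 0, -1)ᵀ.

Sanity check: (A − (3)·I) v_1 = (0, 0, 0, 0)ᵀ = 0. ✓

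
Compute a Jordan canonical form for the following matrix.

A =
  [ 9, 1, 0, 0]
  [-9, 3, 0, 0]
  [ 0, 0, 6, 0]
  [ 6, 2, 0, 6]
J_2(6) ⊕ J_1(6) ⊕ J_1(6)

The characteristic polynomial is
  det(x·I − A) = x^4 - 24*x^3 + 216*x^2 - 864*x + 1296 = (x - 6)^4

Eigenvalues and multiplicities (the geometric multiplicity of λ is n − rank(A − λI), which equals the number of Jordan blocks for λ):
  λ = 6: algebraic multiplicity = 4, geometric multiplicity = 3

Determining the block sizes for each eigenvalue:
  λ = 6: 3 blocks summing to 4 forces exactly one block of size 2 and the rest size 1 → block sizes [2, 1, 1]

Assembling the blocks gives a Jordan form
J =
  [6, 1, 0, 0]
  [0, 6, 0, 0]
  [0, 0, 6, 0]
  [0, 0, 0, 6]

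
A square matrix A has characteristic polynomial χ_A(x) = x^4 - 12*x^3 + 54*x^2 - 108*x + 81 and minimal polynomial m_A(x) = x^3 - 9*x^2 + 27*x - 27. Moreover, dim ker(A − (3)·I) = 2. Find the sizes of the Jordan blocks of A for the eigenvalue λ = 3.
Block sizes for λ = 3: [3, 1]

Step 1 — from the characteristic polynomial, algebraic multiplicity of λ = 3 is 4. From dim ker(A − (3)·I) = 2, there are exactly 2 Jordan blocks for λ = 3.
Step 2 — from the minimal polynomial, the factor (x − 3)^3 tells us the largest block for λ = 3 has size 3.
Step 3 — with total size 4, 2 blocks, and largest block 3, the block sizes (in nonincreasing order) are [3, 1].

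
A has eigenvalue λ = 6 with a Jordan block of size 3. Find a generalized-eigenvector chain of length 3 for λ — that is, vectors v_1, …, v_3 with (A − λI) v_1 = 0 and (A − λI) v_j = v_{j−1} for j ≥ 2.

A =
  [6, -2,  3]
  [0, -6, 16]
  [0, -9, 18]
A Jordan chain for λ = 6 of length 3:
v_1 = (-3, 0, 0)ᵀ
v_2 = (-2, -12, -9)ᵀ
v_3 = (0, 1, 0)ᵀ

Let N = A − (6)·I. We want v_3 with N^3 v_3 = 0 but N^2 v_3 ≠ 0; then v_{j-1} := N · v_j for j = 3, …, 2.

Pick v_3 = (0, 1, 0)ᵀ.
Then v_2 = N · v_3 = (-2, -12, -9)ᵀ.
Then v_1 = N · v_2 = (-3, 0, 0)ᵀ.

Sanity check: (A − (6)·I) v_1 = (0, 0, 0)ᵀ = 0. ✓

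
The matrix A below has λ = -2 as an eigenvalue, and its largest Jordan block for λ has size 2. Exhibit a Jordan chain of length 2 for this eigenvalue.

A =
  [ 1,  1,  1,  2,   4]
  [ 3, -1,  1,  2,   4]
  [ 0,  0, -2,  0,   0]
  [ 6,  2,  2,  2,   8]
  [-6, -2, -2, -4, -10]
A Jordan chain for λ = -2 of length 2:
v_1 = (3, 3, 0, 6, -6)ᵀ
v_2 = (1, 0, 0, 0, 0)ᵀ

Let N = A − (-2)·I. We want v_2 with N^2 v_2 = 0 but N^1 v_2 ≠ 0; then v_{j-1} := N · v_j for j = 2, …, 2.

Pick v_2 = (1, 0, 0, 0, 0)ᵀ.
Then v_1 = N · v_2 = (3, 3, 0, 6, -6)ᵀ.

Sanity check: (A − (-2)·I) v_1 = (0, 0, 0, 0, 0)ᵀ = 0. ✓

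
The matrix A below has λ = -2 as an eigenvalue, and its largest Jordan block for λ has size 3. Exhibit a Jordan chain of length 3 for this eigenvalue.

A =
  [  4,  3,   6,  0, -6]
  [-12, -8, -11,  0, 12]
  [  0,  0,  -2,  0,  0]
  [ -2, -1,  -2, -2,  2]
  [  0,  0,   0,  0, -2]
A Jordan chain for λ = -2 of length 3:
v_1 = (3, -6, 0, -1, 0)ᵀ
v_2 = (6, -11, 0, -2, 0)ᵀ
v_3 = (0, 0, 1, 0, 0)ᵀ

Let N = A − (-2)·I. We want v_3 with N^3 v_3 = 0 but N^2 v_3 ≠ 0; then v_{j-1} := N · v_j for j = 3, …, 2.

Pick v_3 = (0, 0, 1, 0, 0)ᵀ.
Then v_2 = N · v_3 = (6, -11, 0, -2, 0)ᵀ.
Then v_1 = N · v_2 = (3, -6, 0, -1, 0)ᵀ.

Sanity check: (A − (-2)·I) v_1 = (0, 0, 0, 0, 0)ᵀ = 0. ✓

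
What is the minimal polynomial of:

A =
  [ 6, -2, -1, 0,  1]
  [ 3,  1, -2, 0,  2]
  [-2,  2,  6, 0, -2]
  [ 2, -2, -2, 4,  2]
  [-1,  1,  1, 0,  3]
x^3 - 12*x^2 + 48*x - 64

The characteristic polynomial is χ_A(x) = (x - 4)^5, so the eigenvalues are known. The minimal polynomial is
  m_A(x) = Π_λ (x − λ)^{k_λ}
where k_λ is the size of the *largest* Jordan block for λ (equivalently, the smallest k with (A − λI)^k v = 0 for every generalised eigenvector v of λ).

  λ = 4: largest Jordan block has size 3, contributing (x − 4)^3

So m_A(x) = (x - 4)^3 = x^3 - 12*x^2 + 48*x - 64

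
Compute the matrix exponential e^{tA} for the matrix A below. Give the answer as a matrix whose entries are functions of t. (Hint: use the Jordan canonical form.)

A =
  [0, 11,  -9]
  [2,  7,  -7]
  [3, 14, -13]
e^{tA} =
  [-t^2*exp(-2*t)/2 + 2*t*exp(-2*t) + exp(-2*t), -5*t^2*exp(-2*t)/2 + 11*t*exp(-2*t), 2*t^2*exp(-2*t) - 9*t*exp(-2*t)]
  [t^2*exp(-2*t)/2 + 2*t*exp(-2*t), 5*t^2*exp(-2*t)/2 + 9*t*exp(-2*t) + exp(-2*t), -2*t^2*exp(-2*t) - 7*t*exp(-2*t)]
  [t^2*exp(-2*t)/2 + 3*t*exp(-2*t), 5*t^2*exp(-2*t)/2 + 14*t*exp(-2*t), -2*t^2*exp(-2*t) - 11*t*exp(-2*t) + exp(-2*t)]

Strategy: write A = P · J · P⁻¹ where J is a Jordan canonical form, so e^{tA} = P · e^{tJ} · P⁻¹, and e^{tJ} can be computed block-by-block.

A has Jordan form
J =
  [-2,  1,  0]
  [ 0, -2,  1]
  [ 0,  0, -2]
(up to reordering of blocks).

Per-block formulas:
  For a 3×3 Jordan block J_3(-2): exp(t · J_3(-2)) = e^(-2t)·(I + t·N + (t^2/2)·N^2), where N is the 3×3 nilpotent shift.

After assembling e^{tJ} and conjugating by P, we get:

e^{tA} =
  [-t^2*exp(-2*t)/2 + 2*t*exp(-2*t) + exp(-2*t), -5*t^2*exp(-2*t)/2 + 11*t*exp(-2*t), 2*t^2*exp(-2*t) - 9*t*exp(-2*t)]
  [t^2*exp(-2*t)/2 + 2*t*exp(-2*t), 5*t^2*exp(-2*t)/2 + 9*t*exp(-2*t) + exp(-2*t), -2*t^2*exp(-2*t) - 7*t*exp(-2*t)]
  [t^2*exp(-2*t)/2 + 3*t*exp(-2*t), 5*t^2*exp(-2*t)/2 + 14*t*exp(-2*t), -2*t^2*exp(-2*t) - 11*t*exp(-2*t) + exp(-2*t)]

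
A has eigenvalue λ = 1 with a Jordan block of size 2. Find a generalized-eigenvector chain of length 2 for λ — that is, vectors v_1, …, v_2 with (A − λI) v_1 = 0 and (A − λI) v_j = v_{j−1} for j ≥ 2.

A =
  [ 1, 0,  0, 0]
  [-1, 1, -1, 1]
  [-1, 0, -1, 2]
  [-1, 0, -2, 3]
A Jordan chain for λ = 1 of length 2:
v_1 = (0, -1, -1, -1)ᵀ
v_2 = (1, 0, 0, 0)ᵀ

Let N = A − (1)·I. We want v_2 with N^2 v_2 = 0 but N^1 v_2 ≠ 0; then v_{j-1} := N · v_j for j = 2, …, 2.

Pick v_2 = (1, 0, 0, 0)ᵀ.
Then v_1 = N · v_2 = (0, -1, -1, -1)ᵀ.

Sanity check: (A − (1)·I) v_1 = (0, 0, 0, 0)ᵀ = 0. ✓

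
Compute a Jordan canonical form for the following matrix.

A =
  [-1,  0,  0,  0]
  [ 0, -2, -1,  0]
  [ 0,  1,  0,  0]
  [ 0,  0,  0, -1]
J_2(-1) ⊕ J_1(-1) ⊕ J_1(-1)

The characteristic polynomial is
  det(x·I − A) = x^4 + 4*x^3 + 6*x^2 + 4*x + 1 = (x + 1)^4

Eigenvalues and multiplicities (the geometric multiplicity of λ is n − rank(A − λI), which equals the number of Jordan blocks for λ):
  λ = -1: algebraic multiplicity = 4, geometric multiplicity = 3

Determining the block sizes for each eigenvalue:
  λ = -1: 3 blocks summing to 4 forces exactly one block of size 2 and the rest size 1 → block sizes [2, 1, 1]

Assembling the blocks gives a Jordan form
J =
  [-1,  1,  0,  0]
  [ 0, -1,  0,  0]
  [ 0,  0, -1,  0]
  [ 0,  0,  0, -1]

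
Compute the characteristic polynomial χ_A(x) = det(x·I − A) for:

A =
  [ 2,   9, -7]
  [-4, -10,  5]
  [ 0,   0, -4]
x^3 + 12*x^2 + 48*x + 64

Expanding det(x·I − A) (e.g. by cofactor expansion or by noting that A is similar to its Jordan form J, which has the same characteristic polynomial as A) gives
  χ_A(x) = x^3 + 12*x^2 + 48*x + 64
which factors as (x + 4)^3. The eigenvalues (with algebraic multiplicities) are λ = -4 with multiplicity 3.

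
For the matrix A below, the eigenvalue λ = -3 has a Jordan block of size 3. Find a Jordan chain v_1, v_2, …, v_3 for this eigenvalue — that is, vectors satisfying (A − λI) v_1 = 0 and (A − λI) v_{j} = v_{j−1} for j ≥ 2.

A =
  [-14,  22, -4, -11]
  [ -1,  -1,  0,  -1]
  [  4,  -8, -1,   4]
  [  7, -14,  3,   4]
A Jordan chain for λ = -3 of length 3:
v_1 = (6, 2, 0, -2)ᵀ
v_2 = (-11, -1, 4, 7)ᵀ
v_3 = (1, 0, 0, 0)ᵀ

Let N = A − (-3)·I. We want v_3 with N^3 v_3 = 0 but N^2 v_3 ≠ 0; then v_{j-1} := N · v_j for j = 3, …, 2.

Pick v_3 = (1, 0, 0, 0)ᵀ.
Then v_2 = N · v_3 = (-11, -1, 4, 7)ᵀ.
Then v_1 = N · v_2 = (6, 2, 0, -2)ᵀ.

Sanity check: (A − (-3)·I) v_1 = (0, 0, 0, 0)ᵀ = 0. ✓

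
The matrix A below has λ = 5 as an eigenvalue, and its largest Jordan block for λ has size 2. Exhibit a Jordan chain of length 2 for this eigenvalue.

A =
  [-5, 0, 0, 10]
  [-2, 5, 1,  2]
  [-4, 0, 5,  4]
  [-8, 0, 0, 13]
A Jordan chain for λ = 5 of length 2:
v_1 = (0, 1, 0, 0)ᵀ
v_2 = (0, 0, 1, 0)ᵀ

Let N = A − (5)·I. We want v_2 with N^2 v_2 = 0 but N^1 v_2 ≠ 0; then v_{j-1} := N · v_j for j = 2, …, 2.

Pick v_2 = (0, 0, 1, 0)ᵀ.
Then v_1 = N · v_2 = (0, 1, 0, 0)ᵀ.

Sanity check: (A − (5)·I) v_1 = (0, 0, 0, 0)ᵀ = 0. ✓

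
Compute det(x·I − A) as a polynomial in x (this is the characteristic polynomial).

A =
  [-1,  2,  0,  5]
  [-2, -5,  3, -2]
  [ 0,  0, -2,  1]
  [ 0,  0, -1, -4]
x^4 + 12*x^3 + 54*x^2 + 108*x + 81

Expanding det(x·I − A) (e.g. by cofactor expansion or by noting that A is similar to its Jordan form J, which has the same characteristic polynomial as A) gives
  χ_A(x) = x^4 + 12*x^3 + 54*x^2 + 108*x + 81
which factors as (x + 3)^4. The eigenvalues (with algebraic multiplicities) are λ = -3 with multiplicity 4.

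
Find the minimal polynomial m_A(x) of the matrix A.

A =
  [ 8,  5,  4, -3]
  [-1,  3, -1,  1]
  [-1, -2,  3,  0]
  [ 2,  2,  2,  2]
x^3 - 12*x^2 + 48*x - 64

The characteristic polynomial is χ_A(x) = (x - 4)^4, so the eigenvalues are known. The minimal polynomial is
  m_A(x) = Π_λ (x − λ)^{k_λ}
where k_λ is the size of the *largest* Jordan block for λ (equivalently, the smallest k with (A − λI)^k v = 0 for every generalised eigenvector v of λ).

  λ = 4: largest Jordan block has size 3, contributing (x − 4)^3

So m_A(x) = (x - 4)^3 = x^3 - 12*x^2 + 48*x - 64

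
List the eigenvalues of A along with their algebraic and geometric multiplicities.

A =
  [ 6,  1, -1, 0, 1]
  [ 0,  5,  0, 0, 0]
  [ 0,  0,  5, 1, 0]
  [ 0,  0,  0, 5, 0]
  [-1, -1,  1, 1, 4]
λ = 5: alg = 5, geom = 3

Step 1 — factor the characteristic polynomial to read off the algebraic multiplicities:
  χ_A(x) = (x - 5)^5

Step 2 — compute geometric multiplicities via the rank-nullity identity g(λ) = n − rank(A − λI):
  rank(A − (5)·I) = 2, so dim ker(A − (5)·I) = n − 2 = 3

Summary:
  λ = 5: algebraic multiplicity = 5, geometric multiplicity = 3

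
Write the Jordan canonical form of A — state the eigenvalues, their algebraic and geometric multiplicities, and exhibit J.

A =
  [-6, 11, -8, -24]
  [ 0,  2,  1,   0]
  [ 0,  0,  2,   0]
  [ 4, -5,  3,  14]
J_3(2) ⊕ J_1(6)

The characteristic polynomial is
  det(x·I − A) = x^4 - 12*x^3 + 48*x^2 - 80*x + 48 = (x - 6)*(x - 2)^3

Eigenvalues and multiplicities (the geometric multiplicity of λ is n − rank(A − λI), which equals the number of Jordan blocks for λ):
  λ = 2: algebraic multiplicity = 3, geometric multiplicity = 1
  λ = 6: algebraic multiplicity = 1, geometric multiplicity = 1

Determining the block sizes for each eigenvalue:
  λ = 2: one block (gm = 1), so the single block has size am = 3 → block sizes [3]
  λ = 6: one block (gm = 1), so the single block has size am = 1 → block sizes [1]

Assembling the blocks gives a Jordan form
J =
  [2, 1, 0, 0]
  [0, 2, 1, 0]
  [0, 0, 2, 0]
  [0, 0, 0, 6]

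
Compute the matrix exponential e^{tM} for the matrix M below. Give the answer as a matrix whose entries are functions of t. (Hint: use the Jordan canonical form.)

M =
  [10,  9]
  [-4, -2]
e^{tM} =
  [6*t*exp(4*t) + exp(4*t), 9*t*exp(4*t)]
  [-4*t*exp(4*t), -6*t*exp(4*t) + exp(4*t)]

Strategy: write M = P · J · P⁻¹ where J is a Jordan canonical form, so e^{tM} = P · e^{tJ} · P⁻¹, and e^{tJ} can be computed block-by-block.

M has Jordan form
J =
  [4, 1]
  [0, 4]
(up to reordering of blocks).

Per-block formulas:
  For a 2×2 Jordan block J_2(4): exp(t · J_2(4)) = e^(4t)·(I + t·N), where N is the 2×2 nilpotent shift.

After assembling e^{tJ} and conjugating by P, we get:

e^{tM} =
  [6*t*exp(4*t) + exp(4*t), 9*t*exp(4*t)]
  [-4*t*exp(4*t), -6*t*exp(4*t) + exp(4*t)]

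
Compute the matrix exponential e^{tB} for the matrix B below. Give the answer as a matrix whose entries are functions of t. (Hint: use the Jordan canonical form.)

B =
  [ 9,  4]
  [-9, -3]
e^{tB} =
  [6*t*exp(3*t) + exp(3*t), 4*t*exp(3*t)]
  [-9*t*exp(3*t), -6*t*exp(3*t) + exp(3*t)]

Strategy: write B = P · J · P⁻¹ where J is a Jordan canonical form, so e^{tB} = P · e^{tJ} · P⁻¹, and e^{tJ} can be computed block-by-block.

B has Jordan form
J =
  [3, 1]
  [0, 3]
(up to reordering of blocks).

Per-block formulas:
  For a 2×2 Jordan block J_2(3): exp(t · J_2(3)) = e^(3t)·(I + t·N), where N is the 2×2 nilpotent shift.

After assembling e^{tJ} and conjugating by P, we get:

e^{tB} =
  [6*t*exp(3*t) + exp(3*t), 4*t*exp(3*t)]
  [-9*t*exp(3*t), -6*t*exp(3*t) + exp(3*t)]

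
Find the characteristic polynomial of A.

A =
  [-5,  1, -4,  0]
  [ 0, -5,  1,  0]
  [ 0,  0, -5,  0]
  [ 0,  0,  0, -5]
x^4 + 20*x^3 + 150*x^2 + 500*x + 625

Expanding det(x·I − A) (e.g. by cofactor expansion or by noting that A is similar to its Jordan form J, which has the same characteristic polynomial as A) gives
  χ_A(x) = x^4 + 20*x^3 + 150*x^2 + 500*x + 625
which factors as (x + 5)^4. The eigenvalues (with algebraic multiplicities) are λ = -5 with multiplicity 4.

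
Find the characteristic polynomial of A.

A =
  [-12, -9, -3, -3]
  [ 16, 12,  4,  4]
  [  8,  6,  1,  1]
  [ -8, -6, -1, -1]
x^4

Expanding det(x·I − A) (e.g. by cofactor expansion or by noting that A is similar to its Jordan form J, which has the same characteristic polynomial as A) gives
  χ_A(x) = x^4
which factors as x^4. The eigenvalues (with algebraic multiplicities) are λ = 0 with multiplicity 4.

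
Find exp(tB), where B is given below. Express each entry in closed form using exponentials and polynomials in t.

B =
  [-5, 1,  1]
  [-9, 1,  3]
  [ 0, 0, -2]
e^{tB} =
  [-3*t*exp(-2*t) + exp(-2*t), t*exp(-2*t), t*exp(-2*t)]
  [-9*t*exp(-2*t), 3*t*exp(-2*t) + exp(-2*t), 3*t*exp(-2*t)]
  [0, 0, exp(-2*t)]

Strategy: write B = P · J · P⁻¹ where J is a Jordan canonical form, so e^{tB} = P · e^{tJ} · P⁻¹, and e^{tJ} can be computed block-by-block.

B has Jordan form
J =
  [-2,  1,  0]
  [ 0, -2,  0]
  [ 0,  0, -2]
(up to reordering of blocks).

Per-block formulas:
  For a 1×1 block at λ = -2: exp(t · [-2]) = [e^(-2t)].
  For a 2×2 Jordan block J_2(-2): exp(t · J_2(-2)) = e^(-2t)·(I + t·N), where N is the 2×2 nilpotent shift.

After assembling e^{tJ} and conjugating by P, we get:

e^{tB} =
  [-3*t*exp(-2*t) + exp(-2*t), t*exp(-2*t), t*exp(-2*t)]
  [-9*t*exp(-2*t), 3*t*exp(-2*t) + exp(-2*t), 3*t*exp(-2*t)]
  [0, 0, exp(-2*t)]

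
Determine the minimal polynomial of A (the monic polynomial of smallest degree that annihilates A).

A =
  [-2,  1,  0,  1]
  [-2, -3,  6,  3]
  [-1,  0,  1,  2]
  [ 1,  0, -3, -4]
x^3 + 6*x^2 + 12*x + 8

The characteristic polynomial is χ_A(x) = (x + 2)^4, so the eigenvalues are known. The minimal polynomial is
  m_A(x) = Π_λ (x − λ)^{k_λ}
where k_λ is the size of the *largest* Jordan block for λ (equivalently, the smallest k with (A − λI)^k v = 0 for every generalised eigenvector v of λ).

  λ = -2: largest Jordan block has size 3, contributing (x + 2)^3

So m_A(x) = (x + 2)^3 = x^3 + 6*x^2 + 12*x + 8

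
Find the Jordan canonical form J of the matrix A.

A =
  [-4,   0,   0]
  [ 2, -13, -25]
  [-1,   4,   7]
J_1(-4) ⊕ J_2(-3)

The characteristic polynomial is
  det(x·I − A) = x^3 + 10*x^2 + 33*x + 36 = (x + 3)^2*(x + 4)

Eigenvalues and multiplicities (the geometric multiplicity of λ is n − rank(A − λI), which equals the number of Jordan blocks for λ):
  λ = -4: algebraic multiplicity = 1, geometric multiplicity = 1
  λ = -3: algebraic multiplicity = 2, geometric multiplicity = 1

Determining the block sizes for each eigenvalue:
  λ = -4: one block (gm = 1), so the single block has size am = 1 → block sizes [1]
  λ = -3: one block (gm = 1), so the single block has size am = 2 → block sizes [2]

Assembling the blocks gives a Jordan form
J =
  [-4,  0,  0]
  [ 0, -3,  1]
  [ 0,  0, -3]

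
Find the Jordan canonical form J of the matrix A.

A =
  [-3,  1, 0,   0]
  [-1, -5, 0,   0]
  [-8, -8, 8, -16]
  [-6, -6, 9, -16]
J_2(-4) ⊕ J_2(-4)

The characteristic polynomial is
  det(x·I − A) = x^4 + 16*x^3 + 96*x^2 + 256*x + 256 = (x + 4)^4

Eigenvalues and multiplicities (the geometric multiplicity of λ is n − rank(A − λI), which equals the number of Jordan blocks for λ):
  λ = -4: algebraic multiplicity = 4, geometric multiplicity = 2

Determining the block sizes for each eigenvalue:
  λ = -4: with am = 4 and gm = 2, the partition is not yet determined (e.g. several partitions of 4 into 2 parts exist). Let N = A − (-4)·I. Computing rank(N^1) = 2, rank(N^2) = 0; the number of blocks of size ≥ j is rank(N^{j−1}) − rank(N^j), giving [2, 2]. So we have 2 block(s) of size 2 → block sizes [2, 2]

Assembling the blocks gives a Jordan form
J =
  [-4,  1,  0,  0]
  [ 0, -4,  0,  0]
  [ 0,  0, -4,  1]
  [ 0,  0,  0, -4]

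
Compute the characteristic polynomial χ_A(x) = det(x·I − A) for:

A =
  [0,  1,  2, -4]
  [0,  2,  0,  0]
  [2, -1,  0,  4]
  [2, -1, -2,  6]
x^4 - 8*x^3 + 24*x^2 - 32*x + 16

Expanding det(x·I − A) (e.g. by cofactor expansion or by noting that A is similar to its Jordan form J, which has the same characteristic polynomial as A) gives
  χ_A(x) = x^4 - 8*x^3 + 24*x^2 - 32*x + 16
which factors as (x - 2)^4. The eigenvalues (with algebraic multiplicities) are λ = 2 with multiplicity 4.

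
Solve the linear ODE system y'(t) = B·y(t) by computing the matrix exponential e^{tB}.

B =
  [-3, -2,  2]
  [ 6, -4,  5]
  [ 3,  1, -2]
e^{tB} =
  [-3*t^2*exp(-3*t) + exp(-3*t), 2*t^2*exp(-3*t) - 2*t*exp(-3*t), -4*t^2*exp(-3*t) + 2*t*exp(-3*t)]
  [9*t^2*exp(-3*t)/2 + 6*t*exp(-3*t), -3*t^2*exp(-3*t) - t*exp(-3*t) + exp(-3*t), 6*t^2*exp(-3*t) + 5*t*exp(-3*t)]
  [9*t^2*exp(-3*t)/2 + 3*t*exp(-3*t), -3*t^2*exp(-3*t) + t*exp(-3*t), 6*t^2*exp(-3*t) + t*exp(-3*t) + exp(-3*t)]

Strategy: write B = P · J · P⁻¹ where J is a Jordan canonical form, so e^{tB} = P · e^{tJ} · P⁻¹, and e^{tJ} can be computed block-by-block.

B has Jordan form
J =
  [-3,  1,  0]
  [ 0, -3,  1]
  [ 0,  0, -3]
(up to reordering of blocks).

Per-block formulas:
  For a 3×3 Jordan block J_3(-3): exp(t · J_3(-3)) = e^(-3t)·(I + t·N + (t^2/2)·N^2), where N is the 3×3 nilpotent shift.

After assembling e^{tJ} and conjugating by P, we get:

e^{tB} =
  [-3*t^2*exp(-3*t) + exp(-3*t), 2*t^2*exp(-3*t) - 2*t*exp(-3*t), -4*t^2*exp(-3*t) + 2*t*exp(-3*t)]
  [9*t^2*exp(-3*t)/2 + 6*t*exp(-3*t), -3*t^2*exp(-3*t) - t*exp(-3*t) + exp(-3*t), 6*t^2*exp(-3*t) + 5*t*exp(-3*t)]
  [9*t^2*exp(-3*t)/2 + 3*t*exp(-3*t), -3*t^2*exp(-3*t) + t*exp(-3*t), 6*t^2*exp(-3*t) + t*exp(-3*t) + exp(-3*t)]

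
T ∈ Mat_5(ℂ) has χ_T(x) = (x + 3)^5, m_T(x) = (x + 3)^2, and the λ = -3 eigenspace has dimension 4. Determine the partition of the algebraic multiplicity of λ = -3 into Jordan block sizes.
Block sizes for λ = -3: [2, 1, 1, 1]

Step 1 — from the characteristic polynomial, algebraic multiplicity of λ = -3 is 5. From dim ker(T − (-3)·I) = 4, there are exactly 4 Jordan blocks for λ = -3.
Step 2 — from the minimal polynomial, the factor (x + 3)^2 tells us the largest block for λ = -3 has size 2.
Step 3 — with total size 5, 4 blocks, and largest block 2, the block sizes (in nonincreasing order) are [2, 1, 1, 1].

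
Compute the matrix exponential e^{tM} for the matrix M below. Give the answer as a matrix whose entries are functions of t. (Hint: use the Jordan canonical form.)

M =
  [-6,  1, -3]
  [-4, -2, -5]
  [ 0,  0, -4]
e^{tM} =
  [-2*t*exp(-4*t) + exp(-4*t), t*exp(-4*t), t^2*exp(-4*t)/2 - 3*t*exp(-4*t)]
  [-4*t*exp(-4*t), 2*t*exp(-4*t) + exp(-4*t), t^2*exp(-4*t) - 5*t*exp(-4*t)]
  [0, 0, exp(-4*t)]

Strategy: write M = P · J · P⁻¹ where J is a Jordan canonical form, so e^{tM} = P · e^{tJ} · P⁻¹, and e^{tJ} can be computed block-by-block.

M has Jordan form
J =
  [-4,  1,  0]
  [ 0, -4,  1]
  [ 0,  0, -4]
(up to reordering of blocks).

Per-block formulas:
  For a 3×3 Jordan block J_3(-4): exp(t · J_3(-4)) = e^(-4t)·(I + t·N + (t^2/2)·N^2), where N is the 3×3 nilpotent shift.

After assembling e^{tJ} and conjugating by P, we get:

e^{tM} =
  [-2*t*exp(-4*t) + exp(-4*t), t*exp(-4*t), t^2*exp(-4*t)/2 - 3*t*exp(-4*t)]
  [-4*t*exp(-4*t), 2*t*exp(-4*t) + exp(-4*t), t^2*exp(-4*t) - 5*t*exp(-4*t)]
  [0, 0, exp(-4*t)]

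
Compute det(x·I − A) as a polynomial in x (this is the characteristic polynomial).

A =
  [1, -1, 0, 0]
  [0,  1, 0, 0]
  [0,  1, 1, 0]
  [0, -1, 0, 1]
x^4 - 4*x^3 + 6*x^2 - 4*x + 1

Expanding det(x·I − A) (e.g. by cofactor expansion or by noting that A is similar to its Jordan form J, which has the same characteristic polynomial as A) gives
  χ_A(x) = x^4 - 4*x^3 + 6*x^2 - 4*x + 1
which factors as (x - 1)^4. The eigenvalues (with algebraic multiplicities) are λ = 1 with multiplicity 4.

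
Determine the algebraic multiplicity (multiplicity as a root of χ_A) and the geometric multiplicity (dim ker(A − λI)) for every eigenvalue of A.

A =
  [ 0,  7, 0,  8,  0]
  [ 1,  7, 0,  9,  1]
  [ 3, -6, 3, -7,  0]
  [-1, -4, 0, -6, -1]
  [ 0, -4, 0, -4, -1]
λ = -1: alg = 3, geom = 1; λ = 3: alg = 2, geom = 1

Step 1 — factor the characteristic polynomial to read off the algebraic multiplicities:
  χ_A(x) = (x - 3)^2*(x + 1)^3

Step 2 — compute geometric multiplicities via the rank-nullity identity g(λ) = n − rank(A − λI):
  rank(A − (-1)·I) = 4, so dim ker(A − (-1)·I) = n − 4 = 1
  rank(A − (3)·I) = 4, so dim ker(A − (3)·I) = n − 4 = 1

Summary:
  λ = -1: algebraic multiplicity = 3, geometric multiplicity = 1
  λ = 3: algebraic multiplicity = 2, geometric multiplicity = 1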